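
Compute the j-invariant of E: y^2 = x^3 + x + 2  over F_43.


Delta = -16(4 a^3 + 27 b^2) mod 43 = 14
-1728 * (4 a)^3 = -1728 * (4*1)^3 mod 43 = 4
j = 4 * 14^(-1) mod 43 = 31

j = 31 (mod 43)


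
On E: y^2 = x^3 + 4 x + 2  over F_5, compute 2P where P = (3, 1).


k = 2 = 10_2 (binary, LSB first: 01)
Double-and-add from P = (3, 1):
  bit 0 = 0: acc unchanged = O
  bit 1 = 1: acc = O + (3, 4) = (3, 4)

2P = (3, 4)


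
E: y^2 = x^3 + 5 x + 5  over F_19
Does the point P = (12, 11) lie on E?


Check whether y^2 = x^3 + 5 x + 5 (mod 19) for (x, y) = (12, 11).
LHS: y^2 = 11^2 mod 19 = 7
RHS: x^3 + 5 x + 5 = 12^3 + 5*12 + 5 mod 19 = 7
LHS = RHS

Yes, on the curve


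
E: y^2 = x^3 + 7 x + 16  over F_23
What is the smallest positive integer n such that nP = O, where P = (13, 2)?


Compute successive multiples of P until we hit O:
  1P = (13, 2)
  2P = (1, 22)
  3P = (22, 13)
  4P = (0, 19)
  5P = (3, 15)
  6P = (8, 3)
  7P = (14, 12)
  8P = (4, 19)
  ... (continuing to 22P)
  22P = O

ord(P) = 22


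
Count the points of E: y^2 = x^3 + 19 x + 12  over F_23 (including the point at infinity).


For each x in F_23, count y with y^2 = x^3 + 19 x + 12 mod 23:
  x = 0: RHS = 12, y in [9, 14]  -> 2 point(s)
  x = 1: RHS = 9, y in [3, 20]  -> 2 point(s)
  x = 2: RHS = 12, y in [9, 14]  -> 2 point(s)
  x = 3: RHS = 4, y in [2, 21]  -> 2 point(s)
  x = 5: RHS = 2, y in [5, 18]  -> 2 point(s)
  x = 8: RHS = 9, y in [3, 20]  -> 2 point(s)
  x = 10: RHS = 6, y in [11, 12]  -> 2 point(s)
  x = 12: RHS = 13, y in [6, 17]  -> 2 point(s)
  x = 13: RHS = 18, y in [8, 15]  -> 2 point(s)
  x = 14: RHS = 9, y in [3, 20]  -> 2 point(s)
  x = 17: RHS = 4, y in [2, 21]  -> 2 point(s)
  x = 21: RHS = 12, y in [9, 14]  -> 2 point(s)
Affine points: 24. Add the point at infinity: total = 25.

#E(F_23) = 25


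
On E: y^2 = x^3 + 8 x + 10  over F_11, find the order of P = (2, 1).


Compute successive multiples of P until we hit O:
  1P = (2, 1)
  2P = (8, 5)
  3P = (10, 1)
  4P = (10, 10)
  5P = (8, 6)
  6P = (2, 10)
  7P = O

ord(P) = 7


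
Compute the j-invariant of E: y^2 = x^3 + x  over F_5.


Delta = -16(4 a^3 + 27 b^2) mod 5 = 1
-1728 * (4 a)^3 = -1728 * (4*1)^3 mod 5 = 3
j = 3 * 1^(-1) mod 5 = 3

j = 3 (mod 5)


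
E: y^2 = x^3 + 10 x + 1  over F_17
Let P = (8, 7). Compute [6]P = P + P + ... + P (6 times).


k = 6 = 110_2 (binary, LSB first: 011)
Double-and-add from P = (8, 7):
  bit 0 = 0: acc unchanged = O
  bit 1 = 1: acc = O + (9, 15) = (9, 15)
  bit 2 = 1: acc = (9, 15) + (12, 9) = (0, 1)

6P = (0, 1)


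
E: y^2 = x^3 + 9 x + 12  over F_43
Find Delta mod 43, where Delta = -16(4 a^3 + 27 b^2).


4 a^3 + 27 b^2 = 4*9^3 + 27*12^2 = 2916 + 3888 = 6804
Delta = -16 * (6804) = -108864
Delta mod 43 = 12

Delta = 12 (mod 43)


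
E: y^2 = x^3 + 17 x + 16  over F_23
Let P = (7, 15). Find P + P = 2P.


Doubling: s = (3 x1^2 + a) / (2 y1)
s = (3*7^2 + 17) / (2*15) mod 23 = 7
x3 = s^2 - 2 x1 mod 23 = 7^2 - 2*7 = 12
y3 = s (x1 - x3) - y1 mod 23 = 7 * (7 - 12) - 15 = 19

2P = (12, 19)


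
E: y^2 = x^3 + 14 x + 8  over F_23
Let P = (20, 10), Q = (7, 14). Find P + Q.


P != Q, so use the chord formula.
s = (y2 - y1) / (x2 - x1) = (4) / (10) mod 23 = 5
x3 = s^2 - x1 - x2 mod 23 = 5^2 - 20 - 7 = 21
y3 = s (x1 - x3) - y1 mod 23 = 5 * (20 - 21) - 10 = 8

P + Q = (21, 8)


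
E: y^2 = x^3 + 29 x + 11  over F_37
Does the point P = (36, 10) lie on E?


Check whether y^2 = x^3 + 29 x + 11 (mod 37) for (x, y) = (36, 10).
LHS: y^2 = 10^2 mod 37 = 26
RHS: x^3 + 29 x + 11 = 36^3 + 29*36 + 11 mod 37 = 18
LHS != RHS

No, not on the curve


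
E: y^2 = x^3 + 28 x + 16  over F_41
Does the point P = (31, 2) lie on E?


Check whether y^2 = x^3 + 28 x + 16 (mod 41) for (x, y) = (31, 2).
LHS: y^2 = 2^2 mod 41 = 4
RHS: x^3 + 28 x + 16 = 31^3 + 28*31 + 16 mod 41 = 7
LHS != RHS

No, not on the curve


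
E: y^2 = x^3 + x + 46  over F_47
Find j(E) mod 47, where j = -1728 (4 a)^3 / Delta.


Delta = -16(4 a^3 + 27 b^2) mod 47 = 21
-1728 * (4 a)^3 = -1728 * (4*1)^3 mod 47 = 46
j = 46 * 21^(-1) mod 47 = 38

j = 38 (mod 47)


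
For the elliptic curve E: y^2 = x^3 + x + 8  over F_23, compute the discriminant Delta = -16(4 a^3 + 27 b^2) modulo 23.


4 a^3 + 27 b^2 = 4*1^3 + 27*8^2 = 4 + 1728 = 1732
Delta = -16 * (1732) = -27712
Delta mod 23 = 3

Delta = 3 (mod 23)


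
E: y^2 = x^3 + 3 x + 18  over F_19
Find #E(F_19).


For each x in F_19, count y with y^2 = x^3 + 3 x + 18 mod 19:
  x = 3: RHS = 16, y in [4, 15]  -> 2 point(s)
  x = 5: RHS = 6, y in [5, 14]  -> 2 point(s)
  x = 6: RHS = 5, y in [9, 10]  -> 2 point(s)
  x = 14: RHS = 11, y in [7, 12]  -> 2 point(s)
  x = 16: RHS = 1, y in [1, 18]  -> 2 point(s)
  x = 17: RHS = 4, y in [2, 17]  -> 2 point(s)
Affine points: 12. Add the point at infinity: total = 13.

#E(F_19) = 13


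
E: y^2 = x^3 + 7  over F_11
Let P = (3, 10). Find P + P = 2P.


Doubling: s = (3 x1^2 + a) / (2 y1)
s = (3*3^2 + 0) / (2*10) mod 11 = 3
x3 = s^2 - 2 x1 mod 11 = 3^2 - 2*3 = 3
y3 = s (x1 - x3) - y1 mod 11 = 3 * (3 - 3) - 10 = 1

2P = (3, 1)


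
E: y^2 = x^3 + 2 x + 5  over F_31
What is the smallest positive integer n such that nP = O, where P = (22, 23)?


Compute successive multiples of P until we hit O:
  1P = (22, 23)
  2P = (23, 2)
  3P = (24, 19)
  4P = (20, 4)
  5P = (25, 26)
  6P = (16, 14)
  7P = (3, 21)
  8P = (0, 25)
  ... (continuing to 21P)
  21P = O

ord(P) = 21


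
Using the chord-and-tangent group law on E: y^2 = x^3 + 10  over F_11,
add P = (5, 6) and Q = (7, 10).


P != Q, so use the chord formula.
s = (y2 - y1) / (x2 - x1) = (4) / (2) mod 11 = 2
x3 = s^2 - x1 - x2 mod 11 = 2^2 - 5 - 7 = 3
y3 = s (x1 - x3) - y1 mod 11 = 2 * (5 - 3) - 6 = 9

P + Q = (3, 9)


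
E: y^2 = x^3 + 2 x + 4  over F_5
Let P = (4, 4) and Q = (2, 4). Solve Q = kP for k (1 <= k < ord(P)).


Enumerate multiples of P until we hit Q = (2, 4):
  1P = (4, 4)
  2P = (2, 1)
  3P = (0, 2)
  4P = (0, 3)
  5P = (2, 4)
Match found at i = 5.

k = 5


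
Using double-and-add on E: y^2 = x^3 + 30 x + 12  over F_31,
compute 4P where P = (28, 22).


k = 4 = 100_2 (binary, LSB first: 001)
Double-and-add from P = (28, 22):
  bit 0 = 0: acc unchanged = O
  bit 1 = 0: acc unchanged = O
  bit 2 = 1: acc = O + (21, 18) = (21, 18)

4P = (21, 18)


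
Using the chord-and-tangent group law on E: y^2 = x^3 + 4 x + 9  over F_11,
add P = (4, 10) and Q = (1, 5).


P != Q, so use the chord formula.
s = (y2 - y1) / (x2 - x1) = (6) / (8) mod 11 = 9
x3 = s^2 - x1 - x2 mod 11 = 9^2 - 4 - 1 = 10
y3 = s (x1 - x3) - y1 mod 11 = 9 * (4 - 10) - 10 = 2

P + Q = (10, 2)


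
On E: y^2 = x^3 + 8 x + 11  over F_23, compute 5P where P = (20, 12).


k = 5 = 101_2 (binary, LSB first: 101)
Double-and-add from P = (20, 12):
  bit 0 = 1: acc = O + (20, 12) = (20, 12)
  bit 1 = 0: acc unchanged = (20, 12)
  bit 2 = 1: acc = (20, 12) + (2, 9) = (17, 0)

5P = (17, 0)


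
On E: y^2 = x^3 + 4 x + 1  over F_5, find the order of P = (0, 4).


Compute successive multiples of P until we hit O:
  1P = (0, 4)
  2P = (4, 4)
  3P = (1, 1)
  4P = (3, 0)
  5P = (1, 4)
  6P = (4, 1)
  7P = (0, 1)
  8P = O

ord(P) = 8


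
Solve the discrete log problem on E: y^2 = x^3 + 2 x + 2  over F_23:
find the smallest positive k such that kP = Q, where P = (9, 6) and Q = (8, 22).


Enumerate multiples of P until we hit Q = (8, 22):
  1P = (9, 6)
  2P = (8, 1)
  3P = (8, 22)
Match found at i = 3.

k = 3


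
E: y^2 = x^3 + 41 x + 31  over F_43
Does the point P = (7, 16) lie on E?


Check whether y^2 = x^3 + 41 x + 31 (mod 43) for (x, y) = (7, 16).
LHS: y^2 = 16^2 mod 43 = 41
RHS: x^3 + 41 x + 31 = 7^3 + 41*7 + 31 mod 43 = 16
LHS != RHS

No, not on the curve


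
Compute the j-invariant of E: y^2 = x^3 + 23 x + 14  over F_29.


Delta = -16(4 a^3 + 27 b^2) mod 29 = 28
-1728 * (4 a)^3 = -1728 * (4*23)^3 mod 29 = 21
j = 21 * 28^(-1) mod 29 = 8

j = 8 (mod 29)


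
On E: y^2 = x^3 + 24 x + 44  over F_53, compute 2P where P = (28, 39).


Doubling: s = (3 x1^2 + a) / (2 y1)
s = (3*28^2 + 24) / (2*39) mod 53 = 6
x3 = s^2 - 2 x1 mod 53 = 6^2 - 2*28 = 33
y3 = s (x1 - x3) - y1 mod 53 = 6 * (28 - 33) - 39 = 37

2P = (33, 37)


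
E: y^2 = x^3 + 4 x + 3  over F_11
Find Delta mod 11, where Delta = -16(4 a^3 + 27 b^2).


4 a^3 + 27 b^2 = 4*4^3 + 27*3^2 = 256 + 243 = 499
Delta = -16 * (499) = -7984
Delta mod 11 = 2

Delta = 2 (mod 11)


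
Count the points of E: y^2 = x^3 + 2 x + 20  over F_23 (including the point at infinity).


For each x in F_23, count y with y^2 = x^3 + 2 x + 20 mod 23:
  x = 1: RHS = 0, y in [0]  -> 1 point(s)
  x = 2: RHS = 9, y in [3, 20]  -> 2 point(s)
  x = 4: RHS = 0, y in [0]  -> 1 point(s)
  x = 6: RHS = 18, y in [8, 15]  -> 2 point(s)
  x = 7: RHS = 9, y in [3, 20]  -> 2 point(s)
  x = 9: RHS = 8, y in [10, 13]  -> 2 point(s)
  x = 11: RHS = 16, y in [4, 19]  -> 2 point(s)
  x = 12: RHS = 1, y in [1, 22]  -> 2 point(s)
  x = 13: RHS = 12, y in [9, 14]  -> 2 point(s)
  x = 14: RHS = 9, y in [3, 20]  -> 2 point(s)
  x = 16: RHS = 8, y in [10, 13]  -> 2 point(s)
  x = 18: RHS = 0, y in [0]  -> 1 point(s)
  x = 21: RHS = 8, y in [10, 13]  -> 2 point(s)
Affine points: 23. Add the point at infinity: total = 24.

#E(F_23) = 24


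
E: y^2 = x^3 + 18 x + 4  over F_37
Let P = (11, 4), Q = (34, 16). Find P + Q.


P != Q, so use the chord formula.
s = (y2 - y1) / (x2 - x1) = (12) / (23) mod 37 = 15
x3 = s^2 - x1 - x2 mod 37 = 15^2 - 11 - 34 = 32
y3 = s (x1 - x3) - y1 mod 37 = 15 * (11 - 32) - 4 = 14

P + Q = (32, 14)


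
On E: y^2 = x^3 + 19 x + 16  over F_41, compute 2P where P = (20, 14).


Doubling: s = (3 x1^2 + a) / (2 y1)
s = (3*20^2 + 19) / (2*14) mod 41 = 4
x3 = s^2 - 2 x1 mod 41 = 4^2 - 2*20 = 17
y3 = s (x1 - x3) - y1 mod 41 = 4 * (20 - 17) - 14 = 39

2P = (17, 39)


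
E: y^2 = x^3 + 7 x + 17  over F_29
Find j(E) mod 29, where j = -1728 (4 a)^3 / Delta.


Delta = -16(4 a^3 + 27 b^2) mod 29 = 27
-1728 * (4 a)^3 = -1728 * (4*7)^3 mod 29 = 17
j = 17 * 27^(-1) mod 29 = 6

j = 6 (mod 29)


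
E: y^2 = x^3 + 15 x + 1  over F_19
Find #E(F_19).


For each x in F_19, count y with y^2 = x^3 + 15 x + 1 mod 19:
  x = 0: RHS = 1, y in [1, 18]  -> 2 point(s)
  x = 1: RHS = 17, y in [6, 13]  -> 2 point(s)
  x = 2: RHS = 1, y in [1, 18]  -> 2 point(s)
  x = 3: RHS = 16, y in [4, 15]  -> 2 point(s)
  x = 4: RHS = 11, y in [7, 12]  -> 2 point(s)
  x = 5: RHS = 11, y in [7, 12]  -> 2 point(s)
  x = 8: RHS = 6, y in [5, 14]  -> 2 point(s)
  x = 10: RHS = 11, y in [7, 12]  -> 2 point(s)
  x = 12: RHS = 9, y in [3, 16]  -> 2 point(s)
  x = 16: RHS = 5, y in [9, 10]  -> 2 point(s)
  x = 17: RHS = 1, y in [1, 18]  -> 2 point(s)
  x = 18: RHS = 4, y in [2, 17]  -> 2 point(s)
Affine points: 24. Add the point at infinity: total = 25.

#E(F_19) = 25


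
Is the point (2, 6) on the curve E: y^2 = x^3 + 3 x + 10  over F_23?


Check whether y^2 = x^3 + 3 x + 10 (mod 23) for (x, y) = (2, 6).
LHS: y^2 = 6^2 mod 23 = 13
RHS: x^3 + 3 x + 10 = 2^3 + 3*2 + 10 mod 23 = 1
LHS != RHS

No, not on the curve


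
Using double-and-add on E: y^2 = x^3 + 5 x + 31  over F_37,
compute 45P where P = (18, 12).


k = 45 = 101101_2 (binary, LSB first: 101101)
Double-and-add from P = (18, 12):
  bit 0 = 1: acc = O + (18, 12) = (18, 12)
  bit 1 = 0: acc unchanged = (18, 12)
  bit 2 = 1: acc = (18, 12) + (31, 9) = (36, 32)
  bit 3 = 1: acc = (36, 32) + (28, 16) = (14, 12)
  bit 4 = 0: acc unchanged = (14, 12)
  bit 5 = 1: acc = (14, 12) + (5, 12) = (18, 25)

45P = (18, 25)


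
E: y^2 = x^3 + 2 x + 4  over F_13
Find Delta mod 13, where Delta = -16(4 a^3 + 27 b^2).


4 a^3 + 27 b^2 = 4*2^3 + 27*4^2 = 32 + 432 = 464
Delta = -16 * (464) = -7424
Delta mod 13 = 12

Delta = 12 (mod 13)


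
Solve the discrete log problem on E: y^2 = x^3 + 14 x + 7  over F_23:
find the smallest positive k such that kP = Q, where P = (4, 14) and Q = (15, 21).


Enumerate multiples of P until we hit Q = (15, 21):
  1P = (4, 14)
  2P = (5, 15)
  3P = (15, 21)
Match found at i = 3.

k = 3


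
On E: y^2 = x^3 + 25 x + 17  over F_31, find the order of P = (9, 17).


Compute successive multiples of P until we hit O:
  1P = (9, 17)
  2P = (23, 24)
  3P = (7, 15)
  4P = (16, 7)
  5P = (15, 27)
  6P = (27, 15)
  7P = (13, 11)
  8P = (19, 29)
  ... (continuing to 25P)
  25P = O

ord(P) = 25


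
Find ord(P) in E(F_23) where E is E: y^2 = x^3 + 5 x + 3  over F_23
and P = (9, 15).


Compute successive multiples of P until we hit O:
  1P = (9, 15)
  2P = (21, 10)
  3P = (1, 20)
  4P = (8, 16)
  5P = (7, 6)
  6P = (10, 15)
  7P = (4, 8)
  8P = (0, 16)
  ... (continuing to 23P)
  23P = O

ord(P) = 23


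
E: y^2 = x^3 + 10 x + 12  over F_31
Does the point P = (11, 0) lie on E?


Check whether y^2 = x^3 + 10 x + 12 (mod 31) for (x, y) = (11, 0).
LHS: y^2 = 0^2 mod 31 = 0
RHS: x^3 + 10 x + 12 = 11^3 + 10*11 + 12 mod 31 = 27
LHS != RHS

No, not on the curve


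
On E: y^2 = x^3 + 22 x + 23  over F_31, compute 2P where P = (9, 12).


Doubling: s = (3 x1^2 + a) / (2 y1)
s = (3*9^2 + 22) / (2*12) mod 31 = 2
x3 = s^2 - 2 x1 mod 31 = 2^2 - 2*9 = 17
y3 = s (x1 - x3) - y1 mod 31 = 2 * (9 - 17) - 12 = 3

2P = (17, 3)


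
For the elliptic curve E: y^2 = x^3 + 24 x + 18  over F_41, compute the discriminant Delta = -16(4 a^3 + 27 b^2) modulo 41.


4 a^3 + 27 b^2 = 4*24^3 + 27*18^2 = 55296 + 8748 = 64044
Delta = -16 * (64044) = -1024704
Delta mod 41 = 9

Delta = 9 (mod 41)


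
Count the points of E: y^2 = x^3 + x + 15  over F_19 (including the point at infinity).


For each x in F_19, count y with y^2 = x^3 + 1 x + 15 mod 19:
  x = 1: RHS = 17, y in [6, 13]  -> 2 point(s)
  x = 2: RHS = 6, y in [5, 14]  -> 2 point(s)
  x = 3: RHS = 7, y in [8, 11]  -> 2 point(s)
  x = 4: RHS = 7, y in [8, 11]  -> 2 point(s)
  x = 6: RHS = 9, y in [3, 16]  -> 2 point(s)
  x = 7: RHS = 4, y in [2, 17]  -> 2 point(s)
  x = 12: RHS = 7, y in [8, 11]  -> 2 point(s)
  x = 15: RHS = 4, y in [2, 17]  -> 2 point(s)
  x = 16: RHS = 4, y in [2, 17]  -> 2 point(s)
  x = 17: RHS = 5, y in [9, 10]  -> 2 point(s)
Affine points: 20. Add the point at infinity: total = 21.

#E(F_19) = 21


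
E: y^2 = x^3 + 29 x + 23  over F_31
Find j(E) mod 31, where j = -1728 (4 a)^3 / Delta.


Delta = -16(4 a^3 + 27 b^2) mod 31 = 20
-1728 * (4 a)^3 = -1728 * (4*29)^3 mod 31 = 27
j = 27 * 20^(-1) mod 31 = 6

j = 6 (mod 31)


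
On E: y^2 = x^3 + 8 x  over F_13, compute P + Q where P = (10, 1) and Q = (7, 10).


P != Q, so use the chord formula.
s = (y2 - y1) / (x2 - x1) = (9) / (10) mod 13 = 10
x3 = s^2 - x1 - x2 mod 13 = 10^2 - 10 - 7 = 5
y3 = s (x1 - x3) - y1 mod 13 = 10 * (10 - 5) - 1 = 10

P + Q = (5, 10)


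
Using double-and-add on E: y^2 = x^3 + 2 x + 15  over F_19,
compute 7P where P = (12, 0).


k = 7 = 111_2 (binary, LSB first: 111)
Double-and-add from P = (12, 0):
  bit 0 = 1: acc = O + (12, 0) = (12, 0)
  bit 1 = 1: acc = (12, 0) + O = (12, 0)
  bit 2 = 1: acc = (12, 0) + O = (12, 0)

7P = (12, 0)


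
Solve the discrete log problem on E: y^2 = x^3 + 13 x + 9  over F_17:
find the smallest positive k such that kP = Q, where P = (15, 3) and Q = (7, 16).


Enumerate multiples of P until we hit Q = (7, 16):
  1P = (15, 3)
  2P = (2, 3)
  3P = (0, 14)
  4P = (11, 2)
  5P = (7, 16)
Match found at i = 5.

k = 5


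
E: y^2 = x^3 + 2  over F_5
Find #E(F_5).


For each x in F_5, count y with y^2 = x^3 + 0 x + 2 mod 5:
  x = 2: RHS = 0, y in [0]  -> 1 point(s)
  x = 3: RHS = 4, y in [2, 3]  -> 2 point(s)
  x = 4: RHS = 1, y in [1, 4]  -> 2 point(s)
Affine points: 5. Add the point at infinity: total = 6.

#E(F_5) = 6


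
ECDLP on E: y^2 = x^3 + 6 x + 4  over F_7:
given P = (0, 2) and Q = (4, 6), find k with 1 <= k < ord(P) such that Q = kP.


Enumerate multiples of P until we hit Q = (4, 6):
  1P = (0, 2)
  2P = (4, 6)
Match found at i = 2.

k = 2


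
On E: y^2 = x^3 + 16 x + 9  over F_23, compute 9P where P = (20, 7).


k = 9 = 1001_2 (binary, LSB first: 1001)
Double-and-add from P = (20, 7):
  bit 0 = 1: acc = O + (20, 7) = (20, 7)
  bit 1 = 0: acc unchanged = (20, 7)
  bit 2 = 0: acc unchanged = (20, 7)
  bit 3 = 1: acc = (20, 7) + (15, 6) = (0, 20)

9P = (0, 20)


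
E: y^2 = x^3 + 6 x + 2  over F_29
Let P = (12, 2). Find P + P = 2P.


Doubling: s = (3 x1^2 + a) / (2 y1)
s = (3*12^2 + 6) / (2*2) mod 29 = 8
x3 = s^2 - 2 x1 mod 29 = 8^2 - 2*12 = 11
y3 = s (x1 - x3) - y1 mod 29 = 8 * (12 - 11) - 2 = 6

2P = (11, 6)


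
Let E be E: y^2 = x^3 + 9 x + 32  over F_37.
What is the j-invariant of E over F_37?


Delta = -16(4 a^3 + 27 b^2) mod 37 = 5
-1728 * (4 a)^3 = -1728 * (4*9)^3 mod 37 = 26
j = 26 * 5^(-1) mod 37 = 20

j = 20 (mod 37)


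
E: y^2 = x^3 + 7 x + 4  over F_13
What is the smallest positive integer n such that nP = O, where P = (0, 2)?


Compute successive multiples of P until we hit O:
  1P = (0, 2)
  2P = (12, 3)
  3P = (2, 0)
  4P = (12, 10)
  5P = (0, 11)
  6P = O

ord(P) = 6


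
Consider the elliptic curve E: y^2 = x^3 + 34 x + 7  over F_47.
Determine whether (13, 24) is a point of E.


Check whether y^2 = x^3 + 34 x + 7 (mod 47) for (x, y) = (13, 24).
LHS: y^2 = 24^2 mod 47 = 12
RHS: x^3 + 34 x + 7 = 13^3 + 34*13 + 7 mod 47 = 14
LHS != RHS

No, not on the curve


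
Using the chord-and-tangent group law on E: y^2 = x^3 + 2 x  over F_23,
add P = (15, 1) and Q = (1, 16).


P != Q, so use the chord formula.
s = (y2 - y1) / (x2 - x1) = (15) / (9) mod 23 = 17
x3 = s^2 - x1 - x2 mod 23 = 17^2 - 15 - 1 = 20
y3 = s (x1 - x3) - y1 mod 23 = 17 * (15 - 20) - 1 = 6

P + Q = (20, 6)


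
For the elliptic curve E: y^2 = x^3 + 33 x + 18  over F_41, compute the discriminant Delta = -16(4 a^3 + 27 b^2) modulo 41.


4 a^3 + 27 b^2 = 4*33^3 + 27*18^2 = 143748 + 8748 = 152496
Delta = -16 * (152496) = -2439936
Delta mod 41 = 15

Delta = 15 (mod 41)


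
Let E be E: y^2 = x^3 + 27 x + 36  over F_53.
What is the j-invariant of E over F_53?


Delta = -16(4 a^3 + 27 b^2) mod 53 = 12
-1728 * (4 a)^3 = -1728 * (4*27)^3 mod 53 = 9
j = 9 * 12^(-1) mod 53 = 14

j = 14 (mod 53)


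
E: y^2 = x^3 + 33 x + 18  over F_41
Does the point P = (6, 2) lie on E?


Check whether y^2 = x^3 + 33 x + 18 (mod 41) for (x, y) = (6, 2).
LHS: y^2 = 2^2 mod 41 = 4
RHS: x^3 + 33 x + 18 = 6^3 + 33*6 + 18 mod 41 = 22
LHS != RHS

No, not on the curve


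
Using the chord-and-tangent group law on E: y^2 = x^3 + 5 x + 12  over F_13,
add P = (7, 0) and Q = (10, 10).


P != Q, so use the chord formula.
s = (y2 - y1) / (x2 - x1) = (10) / (3) mod 13 = 12
x3 = s^2 - x1 - x2 mod 13 = 12^2 - 7 - 10 = 10
y3 = s (x1 - x3) - y1 mod 13 = 12 * (7 - 10) - 0 = 3

P + Q = (10, 3)


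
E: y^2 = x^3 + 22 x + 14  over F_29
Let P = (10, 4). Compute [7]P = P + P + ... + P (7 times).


k = 7 = 111_2 (binary, LSB first: 111)
Double-and-add from P = (10, 4):
  bit 0 = 1: acc = O + (10, 4) = (10, 4)
  bit 1 = 1: acc = (10, 4) + (25, 23) = (17, 20)
  bit 2 = 1: acc = (17, 20) + (9, 19) = (8, 21)

7P = (8, 21)


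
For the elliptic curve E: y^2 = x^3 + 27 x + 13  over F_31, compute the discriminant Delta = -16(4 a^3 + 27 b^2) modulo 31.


4 a^3 + 27 b^2 = 4*27^3 + 27*13^2 = 78732 + 4563 = 83295
Delta = -16 * (83295) = -1332720
Delta mod 31 = 1

Delta = 1 (mod 31)


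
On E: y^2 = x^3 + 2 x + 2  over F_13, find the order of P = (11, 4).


Compute successive multiples of P until we hit O:
  1P = (11, 4)
  2P = (3, 10)
  3P = (2, 12)
  4P = (4, 10)
  5P = (12, 8)
  6P = (6, 3)
  7P = (8, 7)
  8P = (8, 6)
  ... (continuing to 15P)
  15P = O

ord(P) = 15


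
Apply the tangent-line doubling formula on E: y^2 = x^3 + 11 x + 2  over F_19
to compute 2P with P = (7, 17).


Doubling: s = (3 x1^2 + a) / (2 y1)
s = (3*7^2 + 11) / (2*17) mod 19 = 8
x3 = s^2 - 2 x1 mod 19 = 8^2 - 2*7 = 12
y3 = s (x1 - x3) - y1 mod 19 = 8 * (7 - 12) - 17 = 0

2P = (12, 0)


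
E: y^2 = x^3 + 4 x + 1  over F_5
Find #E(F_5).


For each x in F_5, count y with y^2 = x^3 + 4 x + 1 mod 5:
  x = 0: RHS = 1, y in [1, 4]  -> 2 point(s)
  x = 1: RHS = 1, y in [1, 4]  -> 2 point(s)
  x = 3: RHS = 0, y in [0]  -> 1 point(s)
  x = 4: RHS = 1, y in [1, 4]  -> 2 point(s)
Affine points: 7. Add the point at infinity: total = 8.

#E(F_5) = 8


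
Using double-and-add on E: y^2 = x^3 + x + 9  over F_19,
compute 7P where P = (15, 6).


k = 7 = 111_2 (binary, LSB first: 111)
Double-and-add from P = (15, 6):
  bit 0 = 1: acc = O + (15, 6) = (15, 6)
  bit 1 = 1: acc = (15, 6) + (0, 3) = (1, 12)
  bit 2 = 1: acc = (1, 12) + (9, 5) = (16, 13)

7P = (16, 13)


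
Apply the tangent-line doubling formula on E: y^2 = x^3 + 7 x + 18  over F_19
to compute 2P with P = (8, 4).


Doubling: s = (3 x1^2 + a) / (2 y1)
s = (3*8^2 + 7) / (2*4) mod 19 = 13
x3 = s^2 - 2 x1 mod 19 = 13^2 - 2*8 = 1
y3 = s (x1 - x3) - y1 mod 19 = 13 * (8 - 1) - 4 = 11

2P = (1, 11)


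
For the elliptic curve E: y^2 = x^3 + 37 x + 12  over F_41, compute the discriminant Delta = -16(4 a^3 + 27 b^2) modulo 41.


4 a^3 + 27 b^2 = 4*37^3 + 27*12^2 = 202612 + 3888 = 206500
Delta = -16 * (206500) = -3304000
Delta mod 41 = 26

Delta = 26 (mod 41)


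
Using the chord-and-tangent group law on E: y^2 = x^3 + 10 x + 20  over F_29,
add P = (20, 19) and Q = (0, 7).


P != Q, so use the chord formula.
s = (y2 - y1) / (x2 - x1) = (17) / (9) mod 29 = 18
x3 = s^2 - x1 - x2 mod 29 = 18^2 - 20 - 0 = 14
y3 = s (x1 - x3) - y1 mod 29 = 18 * (20 - 14) - 19 = 2

P + Q = (14, 2)


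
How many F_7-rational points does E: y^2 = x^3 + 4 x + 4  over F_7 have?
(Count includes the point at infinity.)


For each x in F_7, count y with y^2 = x^3 + 4 x + 4 mod 7:
  x = 0: RHS = 4, y in [2, 5]  -> 2 point(s)
  x = 1: RHS = 2, y in [3, 4]  -> 2 point(s)
  x = 3: RHS = 1, y in [1, 6]  -> 2 point(s)
  x = 4: RHS = 0, y in [0]  -> 1 point(s)
  x = 5: RHS = 2, y in [3, 4]  -> 2 point(s)
Affine points: 9. Add the point at infinity: total = 10.

#E(F_7) = 10


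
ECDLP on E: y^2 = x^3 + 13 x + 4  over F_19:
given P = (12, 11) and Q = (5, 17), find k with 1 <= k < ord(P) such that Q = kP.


Enumerate multiples of P until we hit Q = (5, 17):
  1P = (12, 11)
  2P = (0, 2)
  3P = (4, 14)
  4P = (7, 18)
  5P = (5, 2)
  6P = (18, 3)
  7P = (14, 17)
  8P = (2, 0)
  9P = (14, 2)
  10P = (18, 16)
  11P = (5, 17)
Match found at i = 11.

k = 11


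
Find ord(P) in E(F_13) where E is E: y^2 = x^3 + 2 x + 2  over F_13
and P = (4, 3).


Compute successive multiples of P until we hit O:
  1P = (4, 3)
  2P = (8, 7)
  3P = (2, 12)
  4P = (11, 9)
  5P = (12, 5)
  6P = (6, 3)
  7P = (3, 10)
  8P = (3, 3)
  ... (continuing to 15P)
  15P = O

ord(P) = 15


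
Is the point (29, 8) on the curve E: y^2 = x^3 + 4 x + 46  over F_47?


Check whether y^2 = x^3 + 4 x + 46 (mod 47) for (x, y) = (29, 8).
LHS: y^2 = 8^2 mod 47 = 17
RHS: x^3 + 4 x + 46 = 29^3 + 4*29 + 46 mod 47 = 17
LHS = RHS

Yes, on the curve


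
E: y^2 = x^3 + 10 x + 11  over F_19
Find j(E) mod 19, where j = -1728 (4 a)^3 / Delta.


Delta = -16(4 a^3 + 27 b^2) mod 19 = 8
-1728 * (4 a)^3 = -1728 * (4*10)^3 mod 19 = 8
j = 8 * 8^(-1) mod 19 = 1

j = 1 (mod 19)


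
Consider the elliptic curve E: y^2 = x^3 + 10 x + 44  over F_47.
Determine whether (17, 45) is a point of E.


Check whether y^2 = x^3 + 10 x + 44 (mod 47) for (x, y) = (17, 45).
LHS: y^2 = 45^2 mod 47 = 4
RHS: x^3 + 10 x + 44 = 17^3 + 10*17 + 44 mod 47 = 4
LHS = RHS

Yes, on the curve


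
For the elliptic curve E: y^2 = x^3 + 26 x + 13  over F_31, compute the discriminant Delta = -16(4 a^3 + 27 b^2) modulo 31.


4 a^3 + 27 b^2 = 4*26^3 + 27*13^2 = 70304 + 4563 = 74867
Delta = -16 * (74867) = -1197872
Delta mod 31 = 30

Delta = 30 (mod 31)


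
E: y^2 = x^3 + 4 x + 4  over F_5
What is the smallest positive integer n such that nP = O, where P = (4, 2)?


Compute successive multiples of P until we hit O:
  1P = (4, 2)
  2P = (1, 2)
  3P = (0, 3)
  4P = (2, 0)
  5P = (0, 2)
  6P = (1, 3)
  7P = (4, 3)
  8P = O

ord(P) = 8


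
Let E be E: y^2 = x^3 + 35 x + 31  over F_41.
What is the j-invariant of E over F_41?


Delta = -16(4 a^3 + 27 b^2) mod 41 = 21
-1728 * (4 a)^3 = -1728 * (4*35)^3 mod 41 = 1
j = 1 * 21^(-1) mod 41 = 2

j = 2 (mod 41)


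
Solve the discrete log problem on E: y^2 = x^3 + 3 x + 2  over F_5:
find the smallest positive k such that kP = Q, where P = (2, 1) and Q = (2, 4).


Enumerate multiples of P until we hit Q = (2, 4):
  1P = (2, 1)
  2P = (1, 4)
  3P = (1, 1)
  4P = (2, 4)
Match found at i = 4.

k = 4


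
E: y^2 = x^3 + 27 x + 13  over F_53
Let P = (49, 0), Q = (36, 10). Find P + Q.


P != Q, so use the chord formula.
s = (y2 - y1) / (x2 - x1) = (10) / (40) mod 53 = 40
x3 = s^2 - x1 - x2 mod 53 = 40^2 - 49 - 36 = 31
y3 = s (x1 - x3) - y1 mod 53 = 40 * (49 - 31) - 0 = 31

P + Q = (31, 31)


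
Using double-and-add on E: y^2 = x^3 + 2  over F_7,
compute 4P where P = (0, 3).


k = 4 = 100_2 (binary, LSB first: 001)
Double-and-add from P = (0, 3):
  bit 0 = 0: acc unchanged = O
  bit 1 = 0: acc unchanged = O
  bit 2 = 1: acc = O + (0, 3) = (0, 3)

4P = (0, 3)


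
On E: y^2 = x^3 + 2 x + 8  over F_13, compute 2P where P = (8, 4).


Doubling: s = (3 x1^2 + a) / (2 y1)
s = (3*8^2 + 2) / (2*4) mod 13 = 8
x3 = s^2 - 2 x1 mod 13 = 8^2 - 2*8 = 9
y3 = s (x1 - x3) - y1 mod 13 = 8 * (8 - 9) - 4 = 1

2P = (9, 1)


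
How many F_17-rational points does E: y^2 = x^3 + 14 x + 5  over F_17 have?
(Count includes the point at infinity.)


For each x in F_17, count y with y^2 = x^3 + 14 x + 5 mod 17:
  x = 5: RHS = 13, y in [8, 9]  -> 2 point(s)
  x = 6: RHS = 16, y in [4, 13]  -> 2 point(s)
  x = 7: RHS = 4, y in [2, 15]  -> 2 point(s)
  x = 8: RHS = 0, y in [0]  -> 1 point(s)
  x = 13: RHS = 4, y in [2, 15]  -> 2 point(s)
  x = 14: RHS = 4, y in [2, 15]  -> 2 point(s)
Affine points: 11. Add the point at infinity: total = 12.

#E(F_17) = 12


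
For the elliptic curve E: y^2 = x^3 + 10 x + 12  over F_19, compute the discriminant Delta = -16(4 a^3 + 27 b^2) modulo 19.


4 a^3 + 27 b^2 = 4*10^3 + 27*12^2 = 4000 + 3888 = 7888
Delta = -16 * (7888) = -126208
Delta mod 19 = 9

Delta = 9 (mod 19)


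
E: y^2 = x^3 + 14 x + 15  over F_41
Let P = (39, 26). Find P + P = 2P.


Doubling: s = (3 x1^2 + a) / (2 y1)
s = (3*39^2 + 14) / (2*26) mod 41 = 21
x3 = s^2 - 2 x1 mod 41 = 21^2 - 2*39 = 35
y3 = s (x1 - x3) - y1 mod 41 = 21 * (39 - 35) - 26 = 17

2P = (35, 17)


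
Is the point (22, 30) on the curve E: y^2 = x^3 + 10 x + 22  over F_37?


Check whether y^2 = x^3 + 10 x + 22 (mod 37) for (x, y) = (22, 30).
LHS: y^2 = 30^2 mod 37 = 12
RHS: x^3 + 10 x + 22 = 22^3 + 10*22 + 22 mod 37 = 12
LHS = RHS

Yes, on the curve


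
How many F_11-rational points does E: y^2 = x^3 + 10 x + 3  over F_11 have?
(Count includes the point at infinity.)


For each x in F_11, count y with y^2 = x^3 + 10 x + 3 mod 11:
  x = 0: RHS = 3, y in [5, 6]  -> 2 point(s)
  x = 1: RHS = 3, y in [5, 6]  -> 2 point(s)
  x = 2: RHS = 9, y in [3, 8]  -> 2 point(s)
  x = 3: RHS = 5, y in [4, 7]  -> 2 point(s)
  x = 6: RHS = 4, y in [2, 9]  -> 2 point(s)
  x = 7: RHS = 9, y in [3, 8]  -> 2 point(s)
  x = 8: RHS = 1, y in [1, 10]  -> 2 point(s)
  x = 10: RHS = 3, y in [5, 6]  -> 2 point(s)
Affine points: 16. Add the point at infinity: total = 17.

#E(F_11) = 17


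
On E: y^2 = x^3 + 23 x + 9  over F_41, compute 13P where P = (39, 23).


k = 13 = 1101_2 (binary, LSB first: 1011)
Double-and-add from P = (39, 23):
  bit 0 = 1: acc = O + (39, 23) = (39, 23)
  bit 1 = 0: acc unchanged = (39, 23)
  bit 2 = 1: acc = (39, 23) + (18, 33) = (15, 30)
  bit 3 = 1: acc = (15, 30) + (13, 2) = (4, 1)

13P = (4, 1)


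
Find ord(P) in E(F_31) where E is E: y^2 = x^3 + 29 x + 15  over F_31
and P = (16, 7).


Compute successive multiples of P until we hit O:
  1P = (16, 7)
  2P = (4, 3)
  3P = (18, 13)
  4P = (6, 23)
  5P = (19, 4)
  6P = (28, 5)
  7P = (12, 13)
  8P = (13, 4)
  ... (continuing to 29P)
  29P = O

ord(P) = 29


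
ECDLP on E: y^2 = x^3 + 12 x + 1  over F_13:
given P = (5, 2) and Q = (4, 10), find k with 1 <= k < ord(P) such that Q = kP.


Enumerate multiples of P until we hit Q = (4, 10):
  1P = (5, 2)
  2P = (4, 10)
Match found at i = 2.

k = 2


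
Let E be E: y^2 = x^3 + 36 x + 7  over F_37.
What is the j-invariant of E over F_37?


Delta = -16(4 a^3 + 27 b^2) mod 37 = 23
-1728 * (4 a)^3 = -1728 * (4*36)^3 mod 37 = 36
j = 36 * 23^(-1) mod 37 = 8

j = 8 (mod 37)


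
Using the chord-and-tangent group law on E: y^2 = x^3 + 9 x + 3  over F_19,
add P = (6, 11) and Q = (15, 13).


P != Q, so use the chord formula.
s = (y2 - y1) / (x2 - x1) = (2) / (9) mod 19 = 15
x3 = s^2 - x1 - x2 mod 19 = 15^2 - 6 - 15 = 14
y3 = s (x1 - x3) - y1 mod 19 = 15 * (6 - 14) - 11 = 2

P + Q = (14, 2)


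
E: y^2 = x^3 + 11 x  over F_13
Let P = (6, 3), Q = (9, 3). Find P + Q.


P != Q, so use the chord formula.
s = (y2 - y1) / (x2 - x1) = (0) / (3) mod 13 = 0
x3 = s^2 - x1 - x2 mod 13 = 0^2 - 6 - 9 = 11
y3 = s (x1 - x3) - y1 mod 13 = 0 * (6 - 11) - 3 = 10

P + Q = (11, 10)


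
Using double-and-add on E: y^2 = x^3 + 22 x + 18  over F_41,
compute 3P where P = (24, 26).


k = 3 = 11_2 (binary, LSB first: 11)
Double-and-add from P = (24, 26):
  bit 0 = 1: acc = O + (24, 26) = (24, 26)
  bit 1 = 1: acc = (24, 26) + (11, 22) = (1, 0)

3P = (1, 0)


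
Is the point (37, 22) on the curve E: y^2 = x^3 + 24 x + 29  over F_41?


Check whether y^2 = x^3 + 24 x + 29 (mod 41) for (x, y) = (37, 22).
LHS: y^2 = 22^2 mod 41 = 33
RHS: x^3 + 24 x + 29 = 37^3 + 24*37 + 29 mod 41 = 33
LHS = RHS

Yes, on the curve


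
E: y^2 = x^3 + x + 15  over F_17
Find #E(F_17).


For each x in F_17, count y with y^2 = x^3 + 1 x + 15 mod 17:
  x = 0: RHS = 15, y in [7, 10]  -> 2 point(s)
  x = 1: RHS = 0, y in [0]  -> 1 point(s)
  x = 2: RHS = 8, y in [5, 12]  -> 2 point(s)
  x = 4: RHS = 15, y in [7, 10]  -> 2 point(s)
  x = 5: RHS = 9, y in [3, 14]  -> 2 point(s)
  x = 6: RHS = 16, y in [4, 13]  -> 2 point(s)
  x = 7: RHS = 8, y in [5, 12]  -> 2 point(s)
  x = 8: RHS = 8, y in [5, 12]  -> 2 point(s)
  x = 12: RHS = 4, y in [2, 15]  -> 2 point(s)
  x = 13: RHS = 15, y in [7, 10]  -> 2 point(s)
  x = 14: RHS = 2, y in [6, 11]  -> 2 point(s)
  x = 16: RHS = 13, y in [8, 9]  -> 2 point(s)
Affine points: 23. Add the point at infinity: total = 24.

#E(F_17) = 24


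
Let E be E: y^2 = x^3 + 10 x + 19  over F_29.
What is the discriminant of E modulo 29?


4 a^3 + 27 b^2 = 4*10^3 + 27*19^2 = 4000 + 9747 = 13747
Delta = -16 * (13747) = -219952
Delta mod 29 = 13

Delta = 13 (mod 29)


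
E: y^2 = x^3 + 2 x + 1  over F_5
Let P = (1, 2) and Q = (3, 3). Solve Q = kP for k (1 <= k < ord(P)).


Enumerate multiples of P until we hit Q = (3, 3):
  1P = (1, 2)
  2P = (3, 3)
Match found at i = 2.

k = 2


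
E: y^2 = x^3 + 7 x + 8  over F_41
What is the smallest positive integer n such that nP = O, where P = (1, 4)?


Compute successive multiples of P until we hit O:
  1P = (1, 4)
  2P = (38, 1)
  3P = (0, 7)
  4P = (8, 17)
  5P = (7, 20)
  6P = (31, 39)
  7P = (32, 35)
  8P = (9, 29)
  ... (continuing to 22P)
  22P = O

ord(P) = 22


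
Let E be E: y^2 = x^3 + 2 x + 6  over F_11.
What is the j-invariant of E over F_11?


Delta = -16(4 a^3 + 27 b^2) mod 11 = 7
-1728 * (4 a)^3 = -1728 * (4*2)^3 mod 11 = 5
j = 5 * 7^(-1) mod 11 = 7

j = 7 (mod 11)


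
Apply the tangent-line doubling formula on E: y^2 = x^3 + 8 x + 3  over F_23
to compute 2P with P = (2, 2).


Doubling: s = (3 x1^2 + a) / (2 y1)
s = (3*2^2 + 8) / (2*2) mod 23 = 5
x3 = s^2 - 2 x1 mod 23 = 5^2 - 2*2 = 21
y3 = s (x1 - x3) - y1 mod 23 = 5 * (2 - 21) - 2 = 18

2P = (21, 18)


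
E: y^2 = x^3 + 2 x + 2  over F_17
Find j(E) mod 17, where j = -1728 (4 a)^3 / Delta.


Delta = -16(4 a^3 + 27 b^2) mod 17 = 4
-1728 * (4 a)^3 = -1728 * (4*2)^3 mod 17 = 12
j = 12 * 4^(-1) mod 17 = 3

j = 3 (mod 17)


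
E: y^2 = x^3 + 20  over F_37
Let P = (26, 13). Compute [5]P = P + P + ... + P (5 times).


k = 5 = 101_2 (binary, LSB first: 101)
Double-and-add from P = (26, 13):
  bit 0 = 1: acc = O + (26, 13) = (26, 13)
  bit 1 = 0: acc unchanged = (26, 13)
  bit 2 = 1: acc = (26, 13) + (10, 13) = (1, 24)

5P = (1, 24)


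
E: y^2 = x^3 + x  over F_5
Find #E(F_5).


For each x in F_5, count y with y^2 = x^3 + 1 x + 0 mod 5:
  x = 0: RHS = 0, y in [0]  -> 1 point(s)
  x = 2: RHS = 0, y in [0]  -> 1 point(s)
  x = 3: RHS = 0, y in [0]  -> 1 point(s)
Affine points: 3. Add the point at infinity: total = 4.

#E(F_5) = 4


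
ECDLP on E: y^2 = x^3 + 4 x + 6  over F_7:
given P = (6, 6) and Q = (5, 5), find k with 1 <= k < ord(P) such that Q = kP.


Enumerate multiples of P until we hit Q = (5, 5):
  1P = (6, 6)
  2P = (2, 1)
  3P = (1, 2)
  4P = (4, 4)
  5P = (5, 2)
  6P = (5, 5)
Match found at i = 6.

k = 6


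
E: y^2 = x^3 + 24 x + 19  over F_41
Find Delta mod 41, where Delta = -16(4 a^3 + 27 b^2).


4 a^3 + 27 b^2 = 4*24^3 + 27*19^2 = 55296 + 9747 = 65043
Delta = -16 * (65043) = -1040688
Delta mod 41 = 15

Delta = 15 (mod 41)


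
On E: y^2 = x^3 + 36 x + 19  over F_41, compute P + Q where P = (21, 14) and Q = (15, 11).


P != Q, so use the chord formula.
s = (y2 - y1) / (x2 - x1) = (38) / (35) mod 41 = 21
x3 = s^2 - x1 - x2 mod 41 = 21^2 - 21 - 15 = 36
y3 = s (x1 - x3) - y1 mod 41 = 21 * (21 - 36) - 14 = 40

P + Q = (36, 40)


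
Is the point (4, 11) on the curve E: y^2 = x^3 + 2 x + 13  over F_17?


Check whether y^2 = x^3 + 2 x + 13 (mod 17) for (x, y) = (4, 11).
LHS: y^2 = 11^2 mod 17 = 2
RHS: x^3 + 2 x + 13 = 4^3 + 2*4 + 13 mod 17 = 0
LHS != RHS

No, not on the curve


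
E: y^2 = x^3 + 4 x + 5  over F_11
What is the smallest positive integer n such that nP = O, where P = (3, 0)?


Compute successive multiples of P until we hit O:
  1P = (3, 0)
  2P = O

ord(P) = 2


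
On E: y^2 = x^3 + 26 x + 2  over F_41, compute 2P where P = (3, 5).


Doubling: s = (3 x1^2 + a) / (2 y1)
s = (3*3^2 + 26) / (2*5) mod 41 = 34
x3 = s^2 - 2 x1 mod 41 = 34^2 - 2*3 = 2
y3 = s (x1 - x3) - y1 mod 41 = 34 * (3 - 2) - 5 = 29

2P = (2, 29)


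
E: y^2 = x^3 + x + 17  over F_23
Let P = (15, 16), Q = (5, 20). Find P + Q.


P != Q, so use the chord formula.
s = (y2 - y1) / (x2 - x1) = (4) / (13) mod 23 = 18
x3 = s^2 - x1 - x2 mod 23 = 18^2 - 15 - 5 = 5
y3 = s (x1 - x3) - y1 mod 23 = 18 * (15 - 5) - 16 = 3

P + Q = (5, 3)


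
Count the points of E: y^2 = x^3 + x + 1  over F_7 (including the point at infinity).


For each x in F_7, count y with y^2 = x^3 + 1 x + 1 mod 7:
  x = 0: RHS = 1, y in [1, 6]  -> 2 point(s)
  x = 2: RHS = 4, y in [2, 5]  -> 2 point(s)
Affine points: 4. Add the point at infinity: total = 5.

#E(F_7) = 5


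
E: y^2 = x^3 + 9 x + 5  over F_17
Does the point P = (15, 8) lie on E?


Check whether y^2 = x^3 + 9 x + 5 (mod 17) for (x, y) = (15, 8).
LHS: y^2 = 8^2 mod 17 = 13
RHS: x^3 + 9 x + 5 = 15^3 + 9*15 + 5 mod 17 = 13
LHS = RHS

Yes, on the curve


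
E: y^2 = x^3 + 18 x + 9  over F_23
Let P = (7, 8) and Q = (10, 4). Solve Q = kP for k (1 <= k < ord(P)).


Enumerate multiples of P until we hit Q = (10, 4):
  1P = (7, 8)
  2P = (22, 17)
  3P = (10, 4)
Match found at i = 3.

k = 3


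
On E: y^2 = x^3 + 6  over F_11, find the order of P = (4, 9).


Compute successive multiples of P until we hit O:
  1P = (4, 9)
  2P = (4, 2)
  3P = O

ord(P) = 3


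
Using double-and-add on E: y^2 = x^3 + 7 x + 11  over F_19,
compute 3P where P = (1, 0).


k = 3 = 11_2 (binary, LSB first: 11)
Double-and-add from P = (1, 0):
  bit 0 = 1: acc = O + (1, 0) = (1, 0)
  bit 1 = 1: acc = (1, 0) + O = (1, 0)

3P = (1, 0)


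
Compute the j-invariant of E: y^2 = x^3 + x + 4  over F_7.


Delta = -16(4 a^3 + 27 b^2) mod 7 = 3
-1728 * (4 a)^3 = -1728 * (4*1)^3 mod 7 = 1
j = 1 * 3^(-1) mod 7 = 5

j = 5 (mod 7)


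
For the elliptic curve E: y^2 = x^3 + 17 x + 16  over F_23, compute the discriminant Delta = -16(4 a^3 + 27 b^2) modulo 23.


4 a^3 + 27 b^2 = 4*17^3 + 27*16^2 = 19652 + 6912 = 26564
Delta = -16 * (26564) = -425024
Delta mod 23 = 16

Delta = 16 (mod 23)


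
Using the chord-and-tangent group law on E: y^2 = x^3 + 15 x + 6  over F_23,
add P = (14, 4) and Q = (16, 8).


P != Q, so use the chord formula.
s = (y2 - y1) / (x2 - x1) = (4) / (2) mod 23 = 2
x3 = s^2 - x1 - x2 mod 23 = 2^2 - 14 - 16 = 20
y3 = s (x1 - x3) - y1 mod 23 = 2 * (14 - 20) - 4 = 7

P + Q = (20, 7)


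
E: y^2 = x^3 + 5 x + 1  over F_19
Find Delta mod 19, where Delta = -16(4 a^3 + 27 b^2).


4 a^3 + 27 b^2 = 4*5^3 + 27*1^2 = 500 + 27 = 527
Delta = -16 * (527) = -8432
Delta mod 19 = 4

Delta = 4 (mod 19)


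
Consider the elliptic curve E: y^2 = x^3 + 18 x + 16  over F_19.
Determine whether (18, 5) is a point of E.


Check whether y^2 = x^3 + 18 x + 16 (mod 19) for (x, y) = (18, 5).
LHS: y^2 = 5^2 mod 19 = 6
RHS: x^3 + 18 x + 16 = 18^3 + 18*18 + 16 mod 19 = 16
LHS != RHS

No, not on the curve


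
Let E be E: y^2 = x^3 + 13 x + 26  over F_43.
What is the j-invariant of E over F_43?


Delta = -16(4 a^3 + 27 b^2) mod 43 = 26
-1728 * (4 a)^3 = -1728 * (4*13)^3 mod 43 = 16
j = 16 * 26^(-1) mod 43 = 37

j = 37 (mod 43)


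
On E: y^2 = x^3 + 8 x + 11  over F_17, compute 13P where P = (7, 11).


k = 13 = 1101_2 (binary, LSB first: 1011)
Double-and-add from P = (7, 11):
  bit 0 = 1: acc = O + (7, 11) = (7, 11)
  bit 1 = 0: acc unchanged = (7, 11)
  bit 2 = 1: acc = (7, 11) + (9, 8) = (16, 11)
  bit 3 = 1: acc = (16, 11) + (15, 2) = (16, 6)

13P = (16, 6)


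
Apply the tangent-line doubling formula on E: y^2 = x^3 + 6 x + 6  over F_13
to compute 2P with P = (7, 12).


Doubling: s = (3 x1^2 + a) / (2 y1)
s = (3*7^2 + 6) / (2*12) mod 13 = 8
x3 = s^2 - 2 x1 mod 13 = 8^2 - 2*7 = 11
y3 = s (x1 - x3) - y1 mod 13 = 8 * (7 - 11) - 12 = 8

2P = (11, 8)


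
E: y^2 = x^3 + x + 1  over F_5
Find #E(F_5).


For each x in F_5, count y with y^2 = x^3 + 1 x + 1 mod 5:
  x = 0: RHS = 1, y in [1, 4]  -> 2 point(s)
  x = 2: RHS = 1, y in [1, 4]  -> 2 point(s)
  x = 3: RHS = 1, y in [1, 4]  -> 2 point(s)
  x = 4: RHS = 4, y in [2, 3]  -> 2 point(s)
Affine points: 8. Add the point at infinity: total = 9.

#E(F_5) = 9


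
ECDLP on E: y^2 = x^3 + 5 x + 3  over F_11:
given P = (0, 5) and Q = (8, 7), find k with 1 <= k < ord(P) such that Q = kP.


Enumerate multiples of P until we hit Q = (8, 7):
  1P = (0, 5)
  2P = (3, 10)
  3P = (1, 8)
  4P = (8, 4)
  5P = (8, 7)
Match found at i = 5.

k = 5


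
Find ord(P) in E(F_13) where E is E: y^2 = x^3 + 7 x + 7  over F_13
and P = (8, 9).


Compute successive multiples of P until we hit O:
  1P = (8, 9)
  2P = (7, 10)
  3P = (12, 8)
  4P = (2, 9)
  5P = (3, 4)
  6P = (3, 9)
  7P = (2, 4)
  8P = (12, 5)
  ... (continuing to 11P)
  11P = O

ord(P) = 11


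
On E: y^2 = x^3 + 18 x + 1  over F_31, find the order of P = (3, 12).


Compute successive multiples of P until we hit O:
  1P = (3, 12)
  2P = (29, 9)
  3P = (13, 13)
  4P = (24, 20)
  5P = (22, 28)
  6P = (25, 7)
  7P = (19, 17)
  8P = (16, 13)
  ... (continuing to 31P)
  31P = O

ord(P) = 31


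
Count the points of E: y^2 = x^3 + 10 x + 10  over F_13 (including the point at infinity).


For each x in F_13, count y with y^2 = x^3 + 10 x + 10 mod 13:
  x = 0: RHS = 10, y in [6, 7]  -> 2 point(s)
  x = 2: RHS = 12, y in [5, 8]  -> 2 point(s)
  x = 4: RHS = 10, y in [6, 7]  -> 2 point(s)
  x = 5: RHS = 3, y in [4, 9]  -> 2 point(s)
  x = 6: RHS = 0, y in [0]  -> 1 point(s)
  x = 8: RHS = 4, y in [2, 11]  -> 2 point(s)
  x = 9: RHS = 10, y in [6, 7]  -> 2 point(s)
  x = 12: RHS = 12, y in [5, 8]  -> 2 point(s)
Affine points: 15. Add the point at infinity: total = 16.

#E(F_13) = 16


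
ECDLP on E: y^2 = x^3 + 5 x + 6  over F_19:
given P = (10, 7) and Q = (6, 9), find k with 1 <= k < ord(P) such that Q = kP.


Enumerate multiples of P until we hit Q = (6, 9):
  1P = (10, 7)
  2P = (15, 13)
  3P = (0, 5)
  4P = (6, 9)
Match found at i = 4.

k = 4


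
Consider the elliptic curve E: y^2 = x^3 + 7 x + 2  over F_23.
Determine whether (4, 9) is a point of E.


Check whether y^2 = x^3 + 7 x + 2 (mod 23) for (x, y) = (4, 9).
LHS: y^2 = 9^2 mod 23 = 12
RHS: x^3 + 7 x + 2 = 4^3 + 7*4 + 2 mod 23 = 2
LHS != RHS

No, not on the curve
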